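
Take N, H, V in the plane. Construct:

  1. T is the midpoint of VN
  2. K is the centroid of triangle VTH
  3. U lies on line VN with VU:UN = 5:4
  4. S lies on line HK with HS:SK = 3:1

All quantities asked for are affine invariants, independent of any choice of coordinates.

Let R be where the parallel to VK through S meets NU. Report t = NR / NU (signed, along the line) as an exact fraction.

Assign N = (0, 0), H = (1, 0), V = (0, 1) — the answer is frame-independent, so this choice is without loss of generality.
1. T is the midpoint of VN ⇒ T = (0, 1/2)
2. K is the centroid of triangle VTH ⇒ K = (1/3, 1/2)
3. U lies on line VN with VU:UN = 5:4 ⇒ U = (0, 4/9)
4. S lies on line HK with HS:SK = 3:1 ⇒ S = (1/2, 3/8)
through S parallel to VK: direction (1/3, -1/2); meets NU at R = (0, 9/8)
R = N + t·(U−N) with t = 81/32

t = 81/32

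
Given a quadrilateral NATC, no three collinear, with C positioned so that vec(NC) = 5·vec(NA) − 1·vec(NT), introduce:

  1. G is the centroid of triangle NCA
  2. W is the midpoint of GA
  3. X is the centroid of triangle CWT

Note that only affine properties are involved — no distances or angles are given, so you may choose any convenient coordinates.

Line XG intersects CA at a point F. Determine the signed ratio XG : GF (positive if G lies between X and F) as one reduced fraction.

Work in coordinates with N = (0, 0), A = (1, 0), T = (0, 1), C = (5, -1).
1. G is the centroid of triangle NCA ⇒ G = (2, -1/3)
2. W is the midpoint of GA ⇒ W = (3/2, -1/6)
3. X is the centroid of triangle CWT ⇒ X = (13/6, -1/18)
line XG meets CA at F = (47/23, -6/23)
G = X + t·(F−X) with t = 23/17, so XG:GF = 23/17:-6/17

XG:GF = -23/6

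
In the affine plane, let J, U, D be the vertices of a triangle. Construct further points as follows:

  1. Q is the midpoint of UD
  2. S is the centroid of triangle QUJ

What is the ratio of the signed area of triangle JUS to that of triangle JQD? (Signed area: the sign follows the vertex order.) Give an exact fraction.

Work in coordinates with J = (0, 0), U = (1, 0), D = (0, 1).
1. Q is the midpoint of UD ⇒ Q = (1/2, 1/2)
2. S is the centroid of triangle QUJ ⇒ S = (1/2, 1/6)
2·[JUS] = 1/6, 2·[JQD] = 1/2
[JUS]:[JQD] = 1/6:1/2 = 1/3

[JUS]:[JQD] = 1/3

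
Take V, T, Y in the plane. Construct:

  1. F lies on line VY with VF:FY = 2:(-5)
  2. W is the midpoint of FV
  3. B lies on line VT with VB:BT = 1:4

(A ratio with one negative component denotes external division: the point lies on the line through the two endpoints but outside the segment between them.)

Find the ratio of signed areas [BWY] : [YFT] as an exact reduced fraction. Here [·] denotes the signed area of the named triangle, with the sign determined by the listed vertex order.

Work in coordinates with V = (0, 0), T = (1, 0), Y = (0, 1).
1. F lies on line VY with VF:FY = 2:(-5) ⇒ F = (0, -2/3)
2. W is the midpoint of FV ⇒ W = (0, -1/3)
3. B lies on line VT with VB:BT = 1:4 ⇒ B = (1/5, 0)
2·[BWY] = -4/15, 2·[YFT] = 5/3
[BWY]:[YFT] = -4/15:5/3 = -4/25

[BWY]:[YFT] = -4/25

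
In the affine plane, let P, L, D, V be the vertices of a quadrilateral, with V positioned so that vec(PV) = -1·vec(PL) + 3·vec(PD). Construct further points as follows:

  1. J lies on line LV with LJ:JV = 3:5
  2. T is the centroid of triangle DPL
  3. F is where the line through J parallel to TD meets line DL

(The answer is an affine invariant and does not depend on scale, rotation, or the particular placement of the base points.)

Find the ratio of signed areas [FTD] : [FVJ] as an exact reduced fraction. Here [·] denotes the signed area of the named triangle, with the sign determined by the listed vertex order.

[FTD]:[FVJ] = 8/9

Set P = (0, 0), L = (1, 0), D = (0, 1), V = (-1, 3); any affine frame gives the same invariant.
1. J lies on line LV with LJ:JV = 3:5 ⇒ J = (1/4, 9/8)
2. T is the centroid of triangle DPL ⇒ T = (1/3, 1/3)
3. F is where the line through J parallel to TD meets line DL ⇒ F = (5/8, 3/8)
2·[FTD] = -5/24, 2·[FVJ] = -15/64
[FTD]:[FVJ] = -5/24:-15/64 = 8/9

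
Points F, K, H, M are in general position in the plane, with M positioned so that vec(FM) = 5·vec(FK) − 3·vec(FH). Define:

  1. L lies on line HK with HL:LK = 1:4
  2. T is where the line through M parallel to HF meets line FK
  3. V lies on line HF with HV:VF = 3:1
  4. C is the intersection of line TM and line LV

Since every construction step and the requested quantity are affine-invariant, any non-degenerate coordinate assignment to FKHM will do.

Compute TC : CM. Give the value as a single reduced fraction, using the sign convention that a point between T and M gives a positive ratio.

TC:CM = -14/17

Work in coordinates with F = (0, 0), K = (1, 0), H = (0, 1), M = (5, -3).
1. L lies on line HK with HL:LK = 1:4 ⇒ L = (1/5, 4/5)
2. T is where the line through M parallel to HF meets line FK ⇒ T = (5, 0)
3. V lies on line HF with HV:VF = 3:1 ⇒ V = (0, 1/4)
4. C is the intersection of line TM and line LV ⇒ C = (5, 14)
C = T + t·(M−T) with t = -14/3, so TC:CM = t:(1−t) = -14/3:17/3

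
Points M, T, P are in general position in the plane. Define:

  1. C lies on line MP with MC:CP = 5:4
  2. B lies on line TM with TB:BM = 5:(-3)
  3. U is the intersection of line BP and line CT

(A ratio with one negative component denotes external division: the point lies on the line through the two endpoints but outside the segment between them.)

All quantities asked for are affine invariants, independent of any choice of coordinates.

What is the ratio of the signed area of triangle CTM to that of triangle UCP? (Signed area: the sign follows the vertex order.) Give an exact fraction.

[CTM]:[UCP] = -55/16

Set M = (0, 0), T = (1, 0), P = (0, 1); any affine frame gives the same invariant.
1. C lies on line MP with MC:CP = 5:4 ⇒ C = (0, 5/9)
2. B lies on line TM with TB:BM = 5:(-3) ⇒ B = (-3/2, 0)
3. U is the intersection of line BP and line CT ⇒ U = (-4/11, 25/33)
2·[CTM] = -5/9, 2·[UCP] = 16/99
[CTM]:[UCP] = -5/9:16/99 = -55/16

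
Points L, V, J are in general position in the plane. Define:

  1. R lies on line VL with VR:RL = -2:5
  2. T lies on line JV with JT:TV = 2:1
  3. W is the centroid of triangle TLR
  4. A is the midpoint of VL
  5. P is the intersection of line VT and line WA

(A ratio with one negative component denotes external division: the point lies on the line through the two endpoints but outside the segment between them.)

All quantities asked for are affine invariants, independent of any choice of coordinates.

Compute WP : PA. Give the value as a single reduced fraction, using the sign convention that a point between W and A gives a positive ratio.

WP:PA = -2/9

Work in coordinates with L = (0, 0), V = (1, 0), J = (0, 1).
1. R lies on line VL with VR:RL = -2:5 ⇒ R = (5/3, 0)
2. T lies on line JV with JT:TV = 2:1 ⇒ T = (2/3, 1/3)
3. W is the centroid of triangle TLR ⇒ W = (7/9, 1/9)
4. A is the midpoint of VL ⇒ A = (1/2, 0)
5. P is the intersection of line VT and line WA ⇒ P = (6/7, 1/7)
P = W + t·(A−W) with t = -2/7, so WP:PA = t:(1−t) = -2/7:9/7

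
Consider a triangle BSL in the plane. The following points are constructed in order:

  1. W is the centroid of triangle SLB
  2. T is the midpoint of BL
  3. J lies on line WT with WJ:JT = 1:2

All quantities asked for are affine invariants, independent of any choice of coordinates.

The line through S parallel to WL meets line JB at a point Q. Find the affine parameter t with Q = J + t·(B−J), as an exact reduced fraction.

Assign B = (0, 0), S = (1, 0), L = (0, 1) — the answer is frame-independent, so this choice is without loss of generality.
1. W is the centroid of triangle SLB ⇒ W = (1/3, 1/3)
2. T is the midpoint of BL ⇒ T = (0, 1/2)
3. J lies on line WT with WJ:JT = 1:2 ⇒ J = (2/9, 7/18)
through S parallel to WL: direction (-1/3, 2/3); meets JB at Q = (8/15, 14/15)
Q = J + t·(B−J) with t = -7/5

t = -7/5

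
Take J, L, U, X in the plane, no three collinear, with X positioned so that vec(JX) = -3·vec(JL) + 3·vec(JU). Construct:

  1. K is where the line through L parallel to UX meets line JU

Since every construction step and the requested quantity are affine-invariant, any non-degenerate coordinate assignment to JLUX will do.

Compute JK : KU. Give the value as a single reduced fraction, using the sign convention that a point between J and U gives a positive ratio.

JK:KU = 2

Choose coordinates J = (0, 0), L = (1, 0), U = (0, 1), X = (-3, 3).
1. K is where the line through L parallel to UX meets line JU ⇒ K = (0, 2/3)
K = J + t·(U−J) with t = 2/3, so JK:KU = t:(1−t) = 2/3:1/3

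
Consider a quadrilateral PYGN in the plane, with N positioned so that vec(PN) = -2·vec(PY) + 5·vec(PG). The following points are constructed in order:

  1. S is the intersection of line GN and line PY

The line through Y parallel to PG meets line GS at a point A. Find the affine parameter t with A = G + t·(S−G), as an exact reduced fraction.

Set P = (0, 0), Y = (1, 0), G = (0, 1), N = (-2, 5); any affine frame gives the same invariant.
1. S is the intersection of line GN and line PY ⇒ S = (1/2, 0)
through Y parallel to PG: direction (0, 1); meets GS at A = (1, -1)
A = G + t·(S−G) with t = 2

t = 2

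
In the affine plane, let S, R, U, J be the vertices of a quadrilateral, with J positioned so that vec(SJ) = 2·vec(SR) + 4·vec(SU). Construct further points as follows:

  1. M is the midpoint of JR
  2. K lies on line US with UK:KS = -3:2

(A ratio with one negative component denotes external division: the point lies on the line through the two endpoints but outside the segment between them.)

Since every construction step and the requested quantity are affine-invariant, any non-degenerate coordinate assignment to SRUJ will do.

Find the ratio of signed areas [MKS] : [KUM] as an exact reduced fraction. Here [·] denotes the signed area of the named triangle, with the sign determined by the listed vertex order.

Set S = (0, 0), R = (1, 0), U = (0, 1), J = (2, 4); any affine frame gives the same invariant.
1. M is the midpoint of JR ⇒ M = (3/2, 2)
2. K lies on line US with UK:KS = -3:2 ⇒ K = (0, -2)
2·[MKS] = -3, 2·[KUM] = -9/2
[MKS]:[KUM] = -3:-9/2 = 2/3

[MKS]:[KUM] = 2/3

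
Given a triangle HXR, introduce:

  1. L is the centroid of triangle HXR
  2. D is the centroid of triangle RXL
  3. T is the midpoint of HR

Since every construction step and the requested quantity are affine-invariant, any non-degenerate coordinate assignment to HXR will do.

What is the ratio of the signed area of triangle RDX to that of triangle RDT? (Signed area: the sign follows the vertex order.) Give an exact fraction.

Assign H = (0, 0), X = (1, 0), R = (0, 1) — the answer is frame-independent, so this choice is without loss of generality.
1. L is the centroid of triangle HXR ⇒ L = (1/3, 1/3)
2. D is the centroid of triangle RXL ⇒ D = (4/9, 4/9)
3. T is the midpoint of HR ⇒ T = (0, 1/2)
2·[RDX] = 1/9, 2·[RDT] = -2/9
[RDX]:[RDT] = 1/9:-2/9 = -1/2

[RDX]:[RDT] = -1/2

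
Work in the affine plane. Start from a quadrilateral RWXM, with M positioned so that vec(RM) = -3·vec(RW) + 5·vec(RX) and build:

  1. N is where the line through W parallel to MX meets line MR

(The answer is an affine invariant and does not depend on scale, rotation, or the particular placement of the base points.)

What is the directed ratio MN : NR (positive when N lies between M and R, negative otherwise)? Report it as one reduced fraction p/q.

Set R = (0, 0), W = (1, 0), X = (0, 1), M = (-3, 5); any affine frame gives the same invariant.
1. N is where the line through W parallel to MX meets line MR ⇒ N = (-4, 20/3)
N = M + t·(R−M) with t = -1/3, so MN:NR = t:(1−t) = -1/3:4/3

MN:NR = -1/4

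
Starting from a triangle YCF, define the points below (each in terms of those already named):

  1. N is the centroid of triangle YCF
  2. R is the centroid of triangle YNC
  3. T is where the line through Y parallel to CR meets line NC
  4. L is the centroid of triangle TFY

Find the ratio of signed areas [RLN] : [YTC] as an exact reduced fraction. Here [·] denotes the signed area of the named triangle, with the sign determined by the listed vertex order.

Set Y = (0, 0), C = (1, 0), F = (0, 1); any affine frame gives the same invariant.
1. N is the centroid of triangle YCF ⇒ N = (1/3, 1/3)
2. R is the centroid of triangle YNC ⇒ R = (4/9, 1/9)
3. T is where the line through Y parallel to CR meets line NC ⇒ T = (5/3, -1/3)
4. L is the centroid of triangle TFY ⇒ L = (5/9, 2/9)
2·[RLN] = 1/27, 2·[YTC] = 1/3
[RLN]:[YTC] = 1/27:1/3 = 1/9

[RLN]:[YTC] = 1/9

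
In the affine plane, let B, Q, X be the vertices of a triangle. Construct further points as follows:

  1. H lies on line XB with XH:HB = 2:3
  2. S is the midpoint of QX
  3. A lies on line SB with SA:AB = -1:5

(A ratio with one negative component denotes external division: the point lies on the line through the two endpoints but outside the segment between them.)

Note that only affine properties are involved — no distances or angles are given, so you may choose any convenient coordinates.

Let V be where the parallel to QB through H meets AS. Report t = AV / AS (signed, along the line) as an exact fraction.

Set B = (0, 0), Q = (1, 0), X = (0, 1); any affine frame gives the same invariant.
1. H lies on line XB with XH:HB = 2:3 ⇒ H = (0, 3/5)
2. S is the midpoint of QX ⇒ S = (1/2, 1/2)
3. A lies on line SB with SA:AB = -1:5 ⇒ A = (5/8, 5/8)
through H parallel to QB: direction (-1, 0); meets AS at V = (3/5, 3/5)
V = A + t·(S−A) with t = 1/5

t = 1/5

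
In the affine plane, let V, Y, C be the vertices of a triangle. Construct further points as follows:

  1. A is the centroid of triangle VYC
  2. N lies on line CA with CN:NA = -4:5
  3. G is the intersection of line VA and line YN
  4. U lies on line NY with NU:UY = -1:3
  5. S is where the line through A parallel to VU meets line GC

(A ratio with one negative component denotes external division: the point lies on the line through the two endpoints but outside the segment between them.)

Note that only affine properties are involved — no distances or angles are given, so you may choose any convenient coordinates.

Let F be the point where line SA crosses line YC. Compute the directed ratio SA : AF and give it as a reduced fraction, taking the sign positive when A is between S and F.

SA:AF = -45/43

Work in coordinates with V = (0, 0), Y = (1, 0), C = (0, 1).
1. A is the centroid of triangle VYC ⇒ A = (1/3, 1/3)
2. N lies on line CA with CN:NA = -4:5 ⇒ N = (-4/3, 11/3)
3. G is the intersection of line VA and line YN ⇒ G = (11/18, 11/18)
4. U lies on line NY with NU:UY = -1:3 ⇒ U = (-5/2, 11/2)
5. S is where the line through A parallel to VU meets line GC ⇒ S = (11/258, 251/258)
line SA meets YC at F = (1/18, 17/18)
A = S + t·(F−S) with t = 45/2, so SA:AF = 45/2:-43/2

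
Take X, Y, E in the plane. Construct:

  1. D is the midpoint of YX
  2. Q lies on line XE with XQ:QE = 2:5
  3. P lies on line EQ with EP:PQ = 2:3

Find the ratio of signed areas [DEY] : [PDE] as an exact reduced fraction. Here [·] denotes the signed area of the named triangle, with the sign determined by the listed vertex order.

Work in coordinates with X = (0, 0), Y = (1, 0), E = (0, 1).
1. D is the midpoint of YX ⇒ D = (1/2, 0)
2. Q lies on line XE with XQ:QE = 2:5 ⇒ Q = (0, 2/7)
3. P lies on line EQ with EP:PQ = 2:3 ⇒ P = (0, 5/7)
2·[DEY] = -1/2, 2·[PDE] = 1/7
[DEY]:[PDE] = -1/2:1/7 = -7/2

[DEY]:[PDE] = -7/2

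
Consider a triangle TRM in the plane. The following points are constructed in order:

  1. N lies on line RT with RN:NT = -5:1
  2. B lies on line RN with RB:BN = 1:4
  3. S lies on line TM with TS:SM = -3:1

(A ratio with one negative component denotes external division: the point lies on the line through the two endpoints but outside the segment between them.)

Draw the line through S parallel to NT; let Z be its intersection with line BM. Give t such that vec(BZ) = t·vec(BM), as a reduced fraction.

Work in coordinates with T = (0, 0), R = (1, 0), M = (0, 1).
1. N lies on line RT with RN:NT = -5:1 ⇒ N = (-1/4, 0)
2. B lies on line RN with RB:BN = 1:4 ⇒ B = (3/4, 0)
3. S lies on line TM with TS:SM = -3:1 ⇒ S = (0, 3/2)
through S parallel to NT: direction (1/4, 0); meets BM at Z = (-3/8, 3/2)
Z = B + t·(M−B) with t = 3/2

t = 3/2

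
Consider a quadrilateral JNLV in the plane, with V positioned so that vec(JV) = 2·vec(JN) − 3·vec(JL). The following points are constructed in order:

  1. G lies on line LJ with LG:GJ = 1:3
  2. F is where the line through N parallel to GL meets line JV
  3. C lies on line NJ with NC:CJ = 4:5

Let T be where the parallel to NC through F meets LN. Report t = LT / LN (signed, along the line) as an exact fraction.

t = 5/2

Set J = (0, 0), N = (1, 0), L = (0, 1), V = (2, -3); any affine frame gives the same invariant.
1. G lies on line LJ with LG:GJ = 1:3 ⇒ G = (0, 3/4)
2. F is where the line through N parallel to GL meets line JV ⇒ F = (1, -3/2)
3. C lies on line NJ with NC:CJ = 4:5 ⇒ C = (5/9, 0)
through F parallel to NC: direction (-4/9, 0); meets LN at T = (5/2, -3/2)
T = L + t·(N−L) with t = 5/2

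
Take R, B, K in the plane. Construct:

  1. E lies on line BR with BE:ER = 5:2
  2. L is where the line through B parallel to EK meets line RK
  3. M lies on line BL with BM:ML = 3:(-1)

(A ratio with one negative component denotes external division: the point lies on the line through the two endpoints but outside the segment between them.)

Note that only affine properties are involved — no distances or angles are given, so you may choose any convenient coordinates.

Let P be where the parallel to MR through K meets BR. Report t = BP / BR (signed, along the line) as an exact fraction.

Work in coordinates with R = (0, 0), B = (1, 0), K = (0, 1).
1. E lies on line BR with BE:ER = 5:2 ⇒ E = (2/7, 0)
2. L is where the line through B parallel to EK meets line RK ⇒ L = (0, 7/2)
3. M lies on line BL with BM:ML = 3:(-1) ⇒ M = (-1/2, 21/4)
through K parallel to MR: direction (1/2, -21/4); meets BR at P = (2/21, 0)
P = B + t·(R−B) with t = 19/21

t = 19/21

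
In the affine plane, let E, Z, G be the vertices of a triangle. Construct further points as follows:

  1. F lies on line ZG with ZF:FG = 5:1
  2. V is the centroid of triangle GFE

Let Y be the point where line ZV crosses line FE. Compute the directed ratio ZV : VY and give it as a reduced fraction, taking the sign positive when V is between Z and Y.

Assign E = (0, 0), Z = (1, 0), G = (0, 1) — the answer is frame-independent, so this choice is without loss of generality.
1. F lies on line ZG with ZF:FG = 5:1 ⇒ F = (1/6, 5/6)
2. V is the centroid of triangle GFE ⇒ V = (1/18, 11/18)
line ZV meets FE at Y = (11/96, 55/96)
V = Z + t·(Y−Z) with t = 16/15, so ZV:VY = 16/15:-1/15

ZV:VY = -16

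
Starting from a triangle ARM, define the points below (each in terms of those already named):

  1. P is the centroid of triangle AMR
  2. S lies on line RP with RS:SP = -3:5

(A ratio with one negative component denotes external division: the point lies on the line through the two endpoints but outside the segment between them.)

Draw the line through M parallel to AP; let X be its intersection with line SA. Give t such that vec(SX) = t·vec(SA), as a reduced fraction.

t = 7/5

Set A = (0, 0), R = (1, 0), M = (0, 1); any affine frame gives the same invariant.
1. P is the centroid of triangle AMR ⇒ P = (1/3, 1/3)
2. S lies on line RP with RS:SP = -3:5 ⇒ S = (2, -1/2)
through M parallel to AP: direction (1/3, 1/3); meets SA at X = (-4/5, 1/5)
X = S + t·(A−S) with t = 7/5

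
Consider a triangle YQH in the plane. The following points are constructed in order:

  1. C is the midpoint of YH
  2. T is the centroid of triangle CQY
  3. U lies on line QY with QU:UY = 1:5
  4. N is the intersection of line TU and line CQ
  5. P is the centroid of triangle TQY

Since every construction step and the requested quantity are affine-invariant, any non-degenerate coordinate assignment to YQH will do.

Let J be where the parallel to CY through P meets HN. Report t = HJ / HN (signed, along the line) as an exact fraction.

Set Y = (0, 0), Q = (1, 0), H = (0, 1); any affine frame gives the same invariant.
1. C is the midpoint of YH ⇒ C = (0, 1/2)
2. T is the centroid of triangle CQY ⇒ T = (1/3, 1/6)
3. U lies on line QY with QU:UY = 1:5 ⇒ U = (5/6, 0)
4. N is the intersection of line TU and line CQ ⇒ N = (4/3, -1/6)
5. P is the centroid of triangle TQY ⇒ P = (4/9, 1/18)
through P parallel to CY: direction (0, -1/2); meets HN at J = (4/9, 11/18)
J = H + t·(N−H) with t = 1/3

t = 1/3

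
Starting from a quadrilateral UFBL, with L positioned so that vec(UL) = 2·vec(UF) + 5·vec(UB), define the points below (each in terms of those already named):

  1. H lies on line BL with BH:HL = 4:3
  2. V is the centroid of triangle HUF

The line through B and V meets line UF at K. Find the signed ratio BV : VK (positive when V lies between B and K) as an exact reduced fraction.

BV:VK = -2/23

Choose coordinates U = (0, 0), F = (1, 0), B = (0, 1), L = (2, 5).
1. H lies on line BL with BH:HL = 4:3 ⇒ H = (8/7, 23/7)
2. V is the centroid of triangle HUF ⇒ V = (5/7, 23/21)
line BV meets UF at K = (-15/2, 0)
V = B + t·(K−B) with t = -2/21, so BV:VK = -2/21:23/21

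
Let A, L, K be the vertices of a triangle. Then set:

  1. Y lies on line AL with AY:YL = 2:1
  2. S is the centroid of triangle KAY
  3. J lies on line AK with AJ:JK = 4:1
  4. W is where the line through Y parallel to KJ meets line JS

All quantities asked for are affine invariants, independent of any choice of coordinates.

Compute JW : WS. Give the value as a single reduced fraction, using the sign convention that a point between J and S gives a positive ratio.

JW:WS = -3/2

Set A = (0, 0), L = (1, 0), K = (0, 1); any affine frame gives the same invariant.
1. Y lies on line AL with AY:YL = 2:1 ⇒ Y = (2/3, 0)
2. S is the centroid of triangle KAY ⇒ S = (2/9, 1/3)
3. J lies on line AK with AJ:JK = 4:1 ⇒ J = (0, 4/5)
4. W is where the line through Y parallel to KJ meets line JS ⇒ W = (2/3, -3/5)
W = J + t·(S−J) with t = 3, so JW:WS = t:(1−t) = 3:-2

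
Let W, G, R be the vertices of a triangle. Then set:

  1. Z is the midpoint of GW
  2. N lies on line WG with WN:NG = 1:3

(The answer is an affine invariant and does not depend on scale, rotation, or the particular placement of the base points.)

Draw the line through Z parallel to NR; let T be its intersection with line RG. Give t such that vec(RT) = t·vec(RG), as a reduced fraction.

t = 1/3

Work in coordinates with W = (0, 0), G = (1, 0), R = (0, 1).
1. Z is the midpoint of GW ⇒ Z = (1/2, 0)
2. N lies on line WG with WN:NG = 1:3 ⇒ N = (1/4, 0)
through Z parallel to NR: direction (-1/4, 1); meets RG at T = (1/3, 2/3)
T = R + t·(G−R) with t = 1/3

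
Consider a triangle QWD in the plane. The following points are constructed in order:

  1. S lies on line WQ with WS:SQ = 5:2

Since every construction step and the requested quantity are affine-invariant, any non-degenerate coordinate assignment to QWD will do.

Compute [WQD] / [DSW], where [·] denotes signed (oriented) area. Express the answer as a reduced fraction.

Assign Q = (0, 0), W = (1, 0), D = (0, 1) — the answer is frame-independent, so this choice is without loss of generality.
1. S lies on line WQ with WS:SQ = 5:2 ⇒ S = (2/7, 0)
2·[WQD] = -1, 2·[DSW] = 5/7
[WQD]:[DSW] = -1:5/7 = -7/5

[WQD]:[DSW] = -7/5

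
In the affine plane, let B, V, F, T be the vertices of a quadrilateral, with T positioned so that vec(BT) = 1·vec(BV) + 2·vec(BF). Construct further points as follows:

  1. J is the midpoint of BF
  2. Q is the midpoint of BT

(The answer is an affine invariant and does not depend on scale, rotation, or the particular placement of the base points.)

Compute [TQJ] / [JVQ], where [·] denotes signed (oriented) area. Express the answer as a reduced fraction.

Work in coordinates with B = (0, 0), V = (1, 0), F = (0, 1), T = (1, 2).
1. J is the midpoint of BF ⇒ J = (0, 1/2)
2. Q is the midpoint of BT ⇒ Q = (1/2, 1)
2·[TQJ] = -1/4, 2·[JVQ] = 3/4
[TQJ]:[JVQ] = -1/4:3/4 = -1/3

[TQJ]:[JVQ] = -1/3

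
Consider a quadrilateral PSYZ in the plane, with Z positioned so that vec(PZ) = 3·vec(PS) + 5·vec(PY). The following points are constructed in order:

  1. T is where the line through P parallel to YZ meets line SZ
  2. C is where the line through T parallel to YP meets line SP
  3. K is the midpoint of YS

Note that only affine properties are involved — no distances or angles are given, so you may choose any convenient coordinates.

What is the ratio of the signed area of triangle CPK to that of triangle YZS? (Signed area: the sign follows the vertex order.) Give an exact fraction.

[CPK]:[YZS] = 15/98

Work in coordinates with P = (0, 0), S = (1, 0), Y = (0, 1), Z = (3, 5).
1. T is where the line through P parallel to YZ meets line SZ ⇒ T = (15/7, 20/7)
2. C is where the line through T parallel to YP meets line SP ⇒ C = (15/7, 0)
3. K is the midpoint of YS ⇒ K = (1/2, 1/2)
2·[CPK] = -15/14, 2·[YZS] = -7
[CPK]:[YZS] = -15/14:-7 = 15/98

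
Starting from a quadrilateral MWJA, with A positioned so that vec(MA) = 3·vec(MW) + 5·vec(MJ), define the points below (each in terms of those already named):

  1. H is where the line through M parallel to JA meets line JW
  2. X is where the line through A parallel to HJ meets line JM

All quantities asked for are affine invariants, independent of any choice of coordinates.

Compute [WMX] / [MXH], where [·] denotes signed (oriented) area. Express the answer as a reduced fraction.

[WMX]:[MXH] = 7/3

Work in coordinates with M = (0, 0), W = (1, 0), J = (0, 1), A = (3, 5).
1. H is where the line through M parallel to JA meets line JW ⇒ H = (3/7, 4/7)
2. X is where the line through A parallel to HJ meets line JM ⇒ X = (0, 8)
2·[WMX] = -8, 2·[MXH] = -24/7
[WMX]:[MXH] = -8:-24/7 = 7/3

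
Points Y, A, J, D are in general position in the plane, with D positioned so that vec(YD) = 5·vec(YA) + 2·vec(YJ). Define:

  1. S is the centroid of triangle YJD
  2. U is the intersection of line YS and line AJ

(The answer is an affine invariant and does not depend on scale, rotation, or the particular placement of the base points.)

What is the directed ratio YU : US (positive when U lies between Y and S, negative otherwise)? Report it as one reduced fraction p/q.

YU:US = 3/5

Choose coordinates Y = (0, 0), A = (1, 0), J = (0, 1), D = (5, 2).
1. S is the centroid of triangle YJD ⇒ S = (5/3, 1)
2. U is the intersection of line YS and line AJ ⇒ U = (5/8, 3/8)
U = Y + t·(S−Y) with t = 3/8, so YU:US = t:(1−t) = 3/8:5/8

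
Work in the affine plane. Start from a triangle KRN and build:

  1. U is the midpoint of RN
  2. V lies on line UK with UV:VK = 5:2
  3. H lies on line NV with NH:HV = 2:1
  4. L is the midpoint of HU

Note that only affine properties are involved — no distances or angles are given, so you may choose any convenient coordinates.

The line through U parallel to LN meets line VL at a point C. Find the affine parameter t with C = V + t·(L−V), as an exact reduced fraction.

t = 5/3

Work in coordinates with K = (0, 0), R = (1, 0), N = (0, 1).
1. U is the midpoint of RN ⇒ U = (1/2, 1/2)
2. V lies on line UK with UV:VK = 5:2 ⇒ V = (1/7, 1/7)
3. H lies on line NV with NH:HV = 2:1 ⇒ H = (2/21, 3/7)
4. L is the midpoint of HU ⇒ L = (25/84, 13/28)
through U parallel to LN: direction (-25/84, 15/28); meets VL at C = (101/252, 19/28)
C = V + t·(L−V) with t = 5/3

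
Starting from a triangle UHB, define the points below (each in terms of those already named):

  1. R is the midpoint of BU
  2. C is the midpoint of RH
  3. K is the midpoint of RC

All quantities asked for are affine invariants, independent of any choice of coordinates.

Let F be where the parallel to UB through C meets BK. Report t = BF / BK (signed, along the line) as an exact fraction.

t = 2

Work in coordinates with U = (0, 0), H = (1, 0), B = (0, 1).
1. R is the midpoint of BU ⇒ R = (0, 1/2)
2. C is the midpoint of RH ⇒ C = (1/2, 1/4)
3. K is the midpoint of RC ⇒ K = (1/4, 3/8)
through C parallel to UB: direction (0, 1); meets BK at F = (1/2, -1/4)
F = B + t·(K−B) with t = 2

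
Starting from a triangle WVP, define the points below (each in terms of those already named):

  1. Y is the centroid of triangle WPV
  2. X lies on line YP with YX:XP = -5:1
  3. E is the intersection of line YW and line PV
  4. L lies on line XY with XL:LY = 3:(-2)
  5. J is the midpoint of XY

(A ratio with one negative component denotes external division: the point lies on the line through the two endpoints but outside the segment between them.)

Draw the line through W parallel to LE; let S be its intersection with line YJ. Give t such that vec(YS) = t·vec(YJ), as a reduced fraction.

Work in coordinates with W = (0, 0), V = (1, 0), P = (0, 1).
1. Y is the centroid of triangle WPV ⇒ Y = (1/3, 1/3)
2. X lies on line YP with YX:XP = -5:1 ⇒ X = (-1/12, 7/6)
3. E is the intersection of line YW and line PV ⇒ E = (1/2, 1/2)
4. L lies on line XY with XL:LY = 3:(-2) ⇒ L = (7/6, -4/3)
5. J is the midpoint of XY ⇒ J = (1/8, 3/4)
through W parallel to LE: direction (-2/3, 11/6); meets YJ at S = (-4/3, 11/3)
S = Y + t·(J−Y) with t = 8

t = 8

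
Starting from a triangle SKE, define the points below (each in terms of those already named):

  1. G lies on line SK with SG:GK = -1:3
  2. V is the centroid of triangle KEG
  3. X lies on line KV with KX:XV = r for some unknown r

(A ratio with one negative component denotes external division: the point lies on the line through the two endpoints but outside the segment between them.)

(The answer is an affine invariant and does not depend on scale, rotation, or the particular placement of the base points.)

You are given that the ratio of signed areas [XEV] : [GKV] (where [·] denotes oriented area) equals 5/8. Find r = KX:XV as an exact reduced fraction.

Set S = (0, 0), K = (1, 0), E = (0, 1); any affine frame gives the same invariant.
1. G lies on line SK with SG:GK = -1:3 ⇒ G = (-1/2, 0)
2. V is the centroid of triangle KEG ⇒ V = (1/6, 1/3)
3. With KX:XV = r, write λ = r/(r+1) so X = K + λ·(V−K); X is affine-linear in λ
Every point depending on X is an affine combination of X and λ-independent points, so each such coordinate is linear in λ; the λ² term in each signed area is a multiple of (V−K)×(V−K) = 0, so 2·[XEV] and 2·[GKV] are each linear in λ. Evaluating at λ=0 and λ=1:
  2·[XEV] = -1/2·λ + 1/2,   2·[GKV] = 1/2
So [XEV]:[GKV] = (-1/2·λ + 1/2) / (1/2). Setting this equal to 5/8:
  -1/2·λ + 1/2 = 5/8·(1/2)  ⇒  λ = 3/8
Then r = λ/(1−λ) = (3/8)/(5/8) = 3/5. Check: with r = 3/5, X = (11/16, 1/8) and [XEV]:[GKV] = 5/8 as required.

r = 3/5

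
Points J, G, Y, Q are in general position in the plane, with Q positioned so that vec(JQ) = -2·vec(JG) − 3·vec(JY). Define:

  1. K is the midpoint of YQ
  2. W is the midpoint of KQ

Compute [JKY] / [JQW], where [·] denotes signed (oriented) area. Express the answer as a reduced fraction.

Set J = (0, 0), G = (1, 0), Y = (0, 1), Q = (-2, -3); any affine frame gives the same invariant.
1. K is the midpoint of YQ ⇒ K = (-1, -1)
2. W is the midpoint of KQ ⇒ W = (-3/2, -2)
2·[JKY] = -1, 2·[JQW] = -1/2
[JKY]:[JQW] = -1:-1/2 = 2

[JKY]:[JQW] = 2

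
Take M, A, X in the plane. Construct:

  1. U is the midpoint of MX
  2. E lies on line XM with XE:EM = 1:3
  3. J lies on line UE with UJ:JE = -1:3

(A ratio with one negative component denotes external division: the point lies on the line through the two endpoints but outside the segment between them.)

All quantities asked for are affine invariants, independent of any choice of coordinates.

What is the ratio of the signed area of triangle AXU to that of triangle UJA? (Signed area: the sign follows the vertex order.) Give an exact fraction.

Set M = (0, 0), A = (1, 0), X = (0, 1); any affine frame gives the same invariant.
1. U is the midpoint of MX ⇒ U = (0, 1/2)
2. E lies on line XM with XE:EM = 1:3 ⇒ E = (0, 3/4)
3. J lies on line UE with UJ:JE = -1:3 ⇒ J = (0, 3/8)
2·[AXU] = 1/2, 2·[UJA] = 1/8
[AXU]:[UJA] = 1/2:1/8 = 4

[AXU]:[UJA] = 4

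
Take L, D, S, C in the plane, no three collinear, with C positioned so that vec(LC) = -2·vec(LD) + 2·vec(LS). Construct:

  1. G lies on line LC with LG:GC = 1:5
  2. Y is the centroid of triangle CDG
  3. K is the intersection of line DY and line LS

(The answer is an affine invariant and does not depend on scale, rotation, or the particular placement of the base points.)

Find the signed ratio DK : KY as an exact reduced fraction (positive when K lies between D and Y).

Choose coordinates L = (0, 0), D = (1, 0), S = (0, 1), C = (-2, 2).
1. G lies on line LC with LG:GC = 1:5 ⇒ G = (-1/3, 1/3)
2. Y is the centroid of triangle CDG ⇒ Y = (-4/9, 7/9)
3. K is the intersection of line DY and line LS ⇒ K = (0, 7/13)
K = D + t·(Y−D) with t = 9/13, so DK:KY = t:(1−t) = 9/13:4/13

DK:KY = 9/4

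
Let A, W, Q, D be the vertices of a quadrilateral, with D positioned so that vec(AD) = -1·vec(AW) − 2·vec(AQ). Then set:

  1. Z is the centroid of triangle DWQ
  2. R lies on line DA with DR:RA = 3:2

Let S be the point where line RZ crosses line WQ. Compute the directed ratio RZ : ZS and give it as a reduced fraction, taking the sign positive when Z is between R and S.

Choose coordinates A = (0, 0), W = (1, 0), Q = (0, 1), D = (-1, -2).
1. Z is the centroid of triangle DWQ ⇒ Z = (0, -1/3)
2. R lies on line DA with DR:RA = 3:2 ⇒ R = (-2/5, -4/5)
line RZ meets WQ at S = (8/13, 5/13)
Z = R + t·(S−R) with t = 13/33, so RZ:ZS = 13/33:20/33

RZ:ZS = 13/20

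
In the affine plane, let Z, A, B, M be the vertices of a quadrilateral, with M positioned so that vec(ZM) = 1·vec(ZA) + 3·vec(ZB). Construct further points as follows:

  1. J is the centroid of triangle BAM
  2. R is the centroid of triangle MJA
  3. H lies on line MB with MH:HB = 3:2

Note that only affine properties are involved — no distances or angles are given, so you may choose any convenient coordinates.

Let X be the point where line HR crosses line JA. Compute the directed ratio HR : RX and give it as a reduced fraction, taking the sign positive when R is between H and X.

Set Z = (0, 0), A = (1, 0), B = (0, 1), M = (1, 3); any affine frame gives the same invariant.
1. J is the centroid of triangle BAM ⇒ J = (2/3, 4/3)
2. R is the centroid of triangle MJA ⇒ R = (8/9, 13/9)
3. H lies on line MB with MH:HB = 3:2 ⇒ H = (2/5, 9/5)
line HR meets JA at X = (7/12, 5/3)
R = H + t·(X−H) with t = 8/3, so HR:RX = 8/3:-5/3

HR:RX = -8/5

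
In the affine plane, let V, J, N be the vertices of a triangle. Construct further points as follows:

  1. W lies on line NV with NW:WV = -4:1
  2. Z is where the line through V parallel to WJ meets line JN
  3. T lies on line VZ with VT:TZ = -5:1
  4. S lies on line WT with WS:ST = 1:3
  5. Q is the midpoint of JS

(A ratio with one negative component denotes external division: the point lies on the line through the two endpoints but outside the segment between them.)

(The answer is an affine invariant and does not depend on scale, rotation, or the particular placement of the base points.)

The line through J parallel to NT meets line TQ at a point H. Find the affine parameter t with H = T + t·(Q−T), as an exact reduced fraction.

t = 8/19

Set V = (0, 0), J = (1, 0), N = (0, 1); any affine frame gives the same invariant.
1. W lies on line NV with NW:WV = -4:1 ⇒ W = (0, -1/3)
2. Z is where the line through V parallel to WJ meets line JN ⇒ Z = (3/4, 1/4)
3. T lies on line VZ with VT:TZ = -5:1 ⇒ T = (15/16, 5/16)
4. S lies on line WT with WS:ST = 1:3 ⇒ S = (15/64, -11/64)
5. Q is the midpoint of JS ⇒ Q = (79/128, -11/128)
through J parallel to NT: direction (15/16, -11/16); meets TQ at H = (61/76, 11/76)
H = T + t·(Q−T) with t = 8/19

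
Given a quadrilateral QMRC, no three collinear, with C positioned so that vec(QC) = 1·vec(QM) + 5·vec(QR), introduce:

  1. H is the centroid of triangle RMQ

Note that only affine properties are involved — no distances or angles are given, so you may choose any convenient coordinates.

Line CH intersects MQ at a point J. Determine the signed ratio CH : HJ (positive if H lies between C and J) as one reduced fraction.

CH:HJ = 14

Assign Q = (0, 0), M = (1, 0), R = (0, 1), C = (1, 5) — the answer is frame-independent, so this choice is without loss of generality.
1. H is the centroid of triangle RMQ ⇒ H = (1/3, 1/3)
line CH meets MQ at J = (2/7, 0)
H = C + t·(J−C) with t = 14/15, so CH:HJ = 14/15:1/15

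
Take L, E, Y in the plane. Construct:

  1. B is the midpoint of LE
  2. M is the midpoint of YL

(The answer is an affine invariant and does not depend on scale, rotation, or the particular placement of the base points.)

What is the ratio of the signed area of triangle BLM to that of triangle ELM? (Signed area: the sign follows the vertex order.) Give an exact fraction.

[BLM]:[ELM] = 1/2

Choose coordinates L = (0, 0), E = (1, 0), Y = (0, 1).
1. B is the midpoint of LE ⇒ B = (1/2, 0)
2. M is the midpoint of YL ⇒ M = (0, 1/2)
2·[BLM] = -1/4, 2·[ELM] = -1/2
[BLM]:[ELM] = -1/4:-1/2 = 1/2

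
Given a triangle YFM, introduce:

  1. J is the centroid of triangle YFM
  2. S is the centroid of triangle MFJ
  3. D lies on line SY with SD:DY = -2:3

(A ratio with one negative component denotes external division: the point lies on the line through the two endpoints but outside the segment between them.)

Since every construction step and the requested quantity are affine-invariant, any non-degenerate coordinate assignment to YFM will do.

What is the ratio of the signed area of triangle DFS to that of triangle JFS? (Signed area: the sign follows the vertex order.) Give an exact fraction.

[DFS]:[JFS] = -8

Choose coordinates Y = (0, 0), F = (1, 0), M = (0, 1).
1. J is the centroid of triangle YFM ⇒ J = (1/3, 1/3)
2. S is the centroid of triangle MFJ ⇒ S = (4/9, 4/9)
3. D lies on line SY with SD:DY = -2:3 ⇒ D = (4/3, 4/3)
2·[DFS] = -8/9, 2·[JFS] = 1/9
[DFS]:[JFS] = -8/9:1/9 = -8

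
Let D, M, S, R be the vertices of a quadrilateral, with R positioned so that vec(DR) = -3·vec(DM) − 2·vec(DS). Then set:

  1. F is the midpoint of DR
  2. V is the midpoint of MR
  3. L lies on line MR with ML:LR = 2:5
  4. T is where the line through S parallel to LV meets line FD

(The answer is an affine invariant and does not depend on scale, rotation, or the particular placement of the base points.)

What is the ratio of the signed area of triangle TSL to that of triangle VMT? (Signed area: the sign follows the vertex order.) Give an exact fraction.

Choose coordinates D = (0, 0), M = (1, 0), S = (0, 1), R = (-3, -2).
1. F is the midpoint of DR ⇒ F = (-3/2, -1)
2. V is the midpoint of MR ⇒ V = (-1, -1)
3. L lies on line MR with ML:LR = 2:5 ⇒ L = (-1/7, -4/7)
4. T is where the line through S parallel to LV meets line FD ⇒ T = (6, 4)
2·[TSL] = 9, 2·[VMT] = 3
[TSL]:[VMT] = 9:3 = 3

[TSL]:[VMT] = 3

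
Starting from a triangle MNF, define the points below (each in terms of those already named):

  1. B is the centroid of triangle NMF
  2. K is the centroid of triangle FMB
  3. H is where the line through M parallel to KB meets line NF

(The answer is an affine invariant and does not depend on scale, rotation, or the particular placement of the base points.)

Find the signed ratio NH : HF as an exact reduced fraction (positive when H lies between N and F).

Work in coordinates with M = (0, 0), N = (1, 0), F = (0, 1).
1. B is the centroid of triangle NMF ⇒ B = (1/3, 1/3)
2. K is the centroid of triangle FMB ⇒ K = (1/9, 4/9)
3. H is where the line through M parallel to KB meets line NF ⇒ H = (2, -1)
H = N + t·(F−N) with t = -1, so NH:HF = t:(1−t) = -1:2

NH:HF = -1/2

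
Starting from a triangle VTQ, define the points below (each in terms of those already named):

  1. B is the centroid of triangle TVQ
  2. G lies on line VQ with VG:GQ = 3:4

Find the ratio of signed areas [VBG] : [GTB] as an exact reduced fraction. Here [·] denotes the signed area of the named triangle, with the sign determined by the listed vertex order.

[VBG]:[GTB] = 3

Choose coordinates V = (0, 0), T = (1, 0), Q = (0, 1).
1. B is the centroid of triangle TVQ ⇒ B = (1/3, 1/3)
2. G lies on line VQ with VG:GQ = 3:4 ⇒ G = (0, 3/7)
2·[VBG] = 1/7, 2·[GTB] = 1/21
[VBG]:[GTB] = 1/7:1/21 = 3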